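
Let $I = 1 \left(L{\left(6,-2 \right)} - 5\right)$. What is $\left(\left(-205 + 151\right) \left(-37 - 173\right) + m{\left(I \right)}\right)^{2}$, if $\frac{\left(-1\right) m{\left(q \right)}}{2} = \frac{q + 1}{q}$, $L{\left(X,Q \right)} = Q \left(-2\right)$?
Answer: $128595600$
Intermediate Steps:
$L{\left(X,Q \right)} = - 2 Q$
$I = -1$ ($I = 1 \left(\left(-2\right) \left(-2\right) - 5\right) = 1 \left(4 - 5\right) = 1 \left(-1\right) = -1$)
$m{\left(q \right)} = - \frac{2 \left(1 + q\right)}{q}$ ($m{\left(q \right)} = - 2 \frac{q + 1}{q} = - 2 \frac{1 + q}{q} = - \frac{2 \left(1 + q\right)}{q}$)
$\left(\left(-205 + 151\right) \left(-37 - 173\right) + m{\left(I \right)}\right)^{2} = \left(\left(-205 + 151\right) \left(-37 - 173\right) - \left(2 + \frac{2}{-1}\right)\right)^{2} = \left(\left(-54\right) \left(-210\right) - 0\right)^{2} = \left(11340 + \left(-2 + 2\right)\right)^{2} = \left(11340 + 0\right)^{2} = 11340^{2} = 128595600$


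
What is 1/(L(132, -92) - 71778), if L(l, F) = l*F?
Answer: -1/83922 ≈ -1.1916e-5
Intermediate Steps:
L(l, F) = F*l
1/(L(132, -92) - 71778) = 1/(-92*132 - 71778) = 1/(-12144 - 71778) = 1/(-83922) = -1/83922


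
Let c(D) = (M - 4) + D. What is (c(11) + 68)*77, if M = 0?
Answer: 5775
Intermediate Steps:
c(D) = -4 + D (c(D) = (0 - 4) + D = -4 + D)
(c(11) + 68)*77 = ((-4 + 11) + 68)*77 = (7 + 68)*77 = 75*77 = 5775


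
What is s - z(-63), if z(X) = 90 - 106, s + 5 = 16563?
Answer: 16574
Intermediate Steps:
s = 16558 (s = -5 + 16563 = 16558)
z(X) = -16
s - z(-63) = 16558 - 1*(-16) = 16558 + 16 = 16574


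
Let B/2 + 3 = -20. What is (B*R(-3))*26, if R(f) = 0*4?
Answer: 0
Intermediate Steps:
B = -46 (B = -6 + 2*(-20) = -6 - 40 = -46)
R(f) = 0
(B*R(-3))*26 = -46*0*26 = 0*26 = 0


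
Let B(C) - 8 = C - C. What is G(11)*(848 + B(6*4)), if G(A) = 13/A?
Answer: 11128/11 ≈ 1011.6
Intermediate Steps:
B(C) = 8 (B(C) = 8 + (C - C) = 8 + 0 = 8)
G(11)*(848 + B(6*4)) = (13/11)*(848 + 8) = (13*(1/11))*856 = (13/11)*856 = 11128/11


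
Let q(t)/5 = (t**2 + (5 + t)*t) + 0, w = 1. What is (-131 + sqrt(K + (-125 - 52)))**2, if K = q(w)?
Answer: (131 - I*sqrt(142))**2 ≈ 17019.0 - 3122.1*I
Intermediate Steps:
q(t) = 5*t**2 + 5*t*(5 + t) (q(t) = 5*((t**2 + (5 + t)*t) + 0) = 5*((t**2 + t*(5 + t)) + 0) = 5*(t**2 + t*(5 + t)) = 5*t**2 + 5*t*(5 + t))
K = 35 (K = 5*1*(5 + 2*1) = 5*1*(5 + 2) = 5*1*7 = 35)
(-131 + sqrt(K + (-125 - 52)))**2 = (-131 + sqrt(35 + (-125 - 52)))**2 = (-131 + sqrt(35 - 177))**2 = (-131 + sqrt(-142))**2 = (-131 + I*sqrt(142))**2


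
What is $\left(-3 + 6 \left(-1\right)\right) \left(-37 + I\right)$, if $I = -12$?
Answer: $441$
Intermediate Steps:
$\left(-3 + 6 \left(-1\right)\right) \left(-37 + I\right) = \left(-3 + 6 \left(-1\right)\right) \left(-37 - 12\right) = \left(-3 - 6\right) \left(-49\right) = \left(-9\right) \left(-49\right) = 441$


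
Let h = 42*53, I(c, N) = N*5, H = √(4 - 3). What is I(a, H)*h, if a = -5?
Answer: 11130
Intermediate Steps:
H = 1 (H = √1 = 1)
I(c, N) = 5*N
h = 2226
I(a, H)*h = (5*1)*2226 = 5*2226 = 11130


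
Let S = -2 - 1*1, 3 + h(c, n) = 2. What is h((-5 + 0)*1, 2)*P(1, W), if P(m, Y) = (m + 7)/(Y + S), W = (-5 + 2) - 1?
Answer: 8/7 ≈ 1.1429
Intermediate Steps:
h(c, n) = -1 (h(c, n) = -3 + 2 = -1)
S = -3 (S = -2 - 1 = -3)
W = -4 (W = -3 - 1 = -4)
P(m, Y) = (7 + m)/(-3 + Y) (P(m, Y) = (m + 7)/(Y - 3) = (7 + m)/(-3 + Y))
h((-5 + 0)*1, 2)*P(1, W) = -(7 + 1)/(-3 - 4) = -8/(-7) = -(-1)*8/7 = -1*(-8/7) = 8/7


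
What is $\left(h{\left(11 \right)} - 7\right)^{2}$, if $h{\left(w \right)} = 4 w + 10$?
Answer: $2209$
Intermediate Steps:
$h{\left(w \right)} = 10 + 4 w$
$\left(h{\left(11 \right)} - 7\right)^{2} = \left(\left(10 + 4 \cdot 11\right) - 7\right)^{2} = \left(\left(10 + 44\right) - 7\right)^{2} = \left(54 - 7\right)^{2} = 47^{2} = 2209$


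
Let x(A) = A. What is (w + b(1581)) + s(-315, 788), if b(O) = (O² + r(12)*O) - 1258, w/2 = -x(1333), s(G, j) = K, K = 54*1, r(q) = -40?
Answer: 2432451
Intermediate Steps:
K = 54
s(G, j) = 54
w = -2666 (w = 2*(-1*1333) = 2*(-1333) = -2666)
b(O) = -1258 + O² - 40*O (b(O) = (O² - 40*O) - 1258 = -1258 + O² - 40*O)
(w + b(1581)) + s(-315, 788) = (-2666 + (-1258 + 1581² - 40*1581)) + 54 = (-2666 + (-1258 + 2499561 - 63240)) + 54 = (-2666 + 2435063) + 54 = 2432397 + 54 = 2432451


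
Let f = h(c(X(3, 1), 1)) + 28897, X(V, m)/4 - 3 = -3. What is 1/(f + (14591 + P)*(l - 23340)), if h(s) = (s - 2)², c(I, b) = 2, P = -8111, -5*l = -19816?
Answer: -1/125532767 ≈ -7.9661e-9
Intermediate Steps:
l = 19816/5 (l = -⅕*(-19816) = 19816/5 ≈ 3963.2)
X(V, m) = 0 (X(V, m) = 12 + 4*(-3) = 12 - 12 = 0)
h(s) = (-2 + s)²
f = 28897 (f = (-2 + 2)² + 28897 = 0² + 28897 = 0 + 28897 = 28897)
1/(f + (14591 + P)*(l - 23340)) = 1/(28897 + (14591 - 8111)*(19816/5 - 23340)) = 1/(28897 + 6480*(-96884/5)) = 1/(28897 - 125561664) = 1/(-125532767) = -1/125532767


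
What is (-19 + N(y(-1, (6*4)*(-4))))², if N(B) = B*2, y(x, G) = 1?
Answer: 289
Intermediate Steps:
N(B) = 2*B
(-19 + N(y(-1, (6*4)*(-4))))² = (-19 + 2*1)² = (-19 + 2)² = (-17)² = 289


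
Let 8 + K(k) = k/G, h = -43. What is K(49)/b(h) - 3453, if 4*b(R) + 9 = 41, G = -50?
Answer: -1381649/400 ≈ -3454.1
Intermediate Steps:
b(R) = 8 (b(R) = -9/4 + (¼)*41 = -9/4 + 41/4 = 8)
K(k) = -8 - k/50 (K(k) = -8 + k/(-50) = -8 + k*(-1/50) = -8 - k/50)
K(49)/b(h) - 3453 = (-8 - 1/50*49)/8 - 3453 = (-8 - 49/50)*(⅛) - 3453 = -449/50*⅛ - 3453 = -449/400 - 3453 = -1381649/400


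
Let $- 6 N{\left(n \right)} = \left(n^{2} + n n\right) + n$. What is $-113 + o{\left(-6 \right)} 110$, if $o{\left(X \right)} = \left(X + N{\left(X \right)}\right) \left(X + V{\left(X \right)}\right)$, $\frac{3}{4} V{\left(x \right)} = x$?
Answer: $26067$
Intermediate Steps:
$V{\left(x \right)} = \frac{4 x}{3}$
$N{\left(n \right)} = - \frac{n^{2}}{3} - \frac{n}{6}$ ($N{\left(n \right)} = - \frac{\left(n^{2} + n n\right) + n}{6} = - \frac{\left(n^{2} + n^{2}\right) + n}{6} = - \frac{2 n^{2} + n}{6} = - \frac{n + 2 n^{2}}{6} = - \frac{n^{2}}{3} - \frac{n}{6}$)
$o{\left(X \right)} = \frac{7 X \left(X - \frac{X \left(1 + 2 X\right)}{6}\right)}{3}$ ($o{\left(X \right)} = \left(X - \frac{X \left(1 + 2 X\right)}{6}\right) \left(X + \frac{4 X}{3}\right) = \left(X - \frac{X \left(1 + 2 X\right)}{6}\right) \frac{7 X}{3} = \frac{7 X \left(X - \frac{X \left(1 + 2 X\right)}{6}\right)}{3}$)
$-113 + o{\left(-6 \right)} 110 = -113 + \frac{7 \left(-6\right)^{2} \left(5 - -12\right)}{18} \cdot 110 = -113 + \frac{7}{18} \cdot 36 \left(5 + 12\right) 110 = -113 + \frac{7}{18} \cdot 36 \cdot 17 \cdot 110 = -113 + 238 \cdot 110 = -113 + 26180 = 26067$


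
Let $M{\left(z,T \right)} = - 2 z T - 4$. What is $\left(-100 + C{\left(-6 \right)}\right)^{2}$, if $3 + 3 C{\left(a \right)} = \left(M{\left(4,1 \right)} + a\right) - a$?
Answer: $11025$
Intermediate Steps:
$M{\left(z,T \right)} = -4 - 2 T z$ ($M{\left(z,T \right)} = - 2 T z - 4 = -4 - 2 T z$)
$C{\left(a \right)} = -5$ ($C{\left(a \right)} = -1 + \frac{\left(\left(-4 - 2 \cdot 4\right) + a\right) - a}{3} = -1 + \frac{\left(\left(-4 - 8\right) + a\right) - a}{3} = -1 + \frac{\left(-12 + a\right) - a}{3} = -1 + \frac{1}{3} \left(-12\right) = -1 - 4 = -5$)
$\left(-100 + C{\left(-6 \right)}\right)^{2} = \left(-100 - 5\right)^{2} = \left(-105\right)^{2} = 11025$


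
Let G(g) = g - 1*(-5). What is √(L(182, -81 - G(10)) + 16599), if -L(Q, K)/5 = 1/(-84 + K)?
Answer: √597565/6 ≈ 128.84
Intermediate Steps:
G(g) = 5 + g (G(g) = g + 5 = 5 + g)
L(Q, K) = -5/(-84 + K)
√(L(182, -81 - G(10)) + 16599) = √(-5/(-84 + (-81 - (5 + 10))) + 16599) = √(-5/(-84 + (-81 - 1*15)) + 16599) = √(-5/(-84 + (-81 - 15)) + 16599) = √(-5/(-84 - 96) + 16599) = √(-5/(-180) + 16599) = √(-5*(-1/180) + 16599) = √(1/36 + 16599) = √(597565/36) = √597565/6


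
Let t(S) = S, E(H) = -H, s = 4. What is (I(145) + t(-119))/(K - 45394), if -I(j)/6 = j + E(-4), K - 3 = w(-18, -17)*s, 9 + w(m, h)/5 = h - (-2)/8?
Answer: 1013/45906 ≈ 0.022067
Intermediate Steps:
w(m, h) = -175/4 + 5*h (w(m, h) = -45 + 5*(h - (-2)/8) = -45 + 5*(h - 1*(-¼)) = -45 + 5*(h + ¼) = -45 + 5*(¼ + h) = -45 + (5/4 + 5*h) = -175/4 + 5*h)
K = -512 (K = 3 + (-175/4 + 5*(-17))*4 = 3 + (-175/4 - 85)*4 = 3 - 515/4*4 = 3 - 515 = -512)
I(j) = -24 - 6*j (I(j) = -6*(j - 1*(-4)) = -6*(j + 4) = -6*(4 + j) = -24 - 6*j)
(I(145) + t(-119))/(K - 45394) = ((-24 - 6*145) - 119)/(-512 - 45394) = ((-24 - 870) - 119)/(-45906) = (-894 - 119)*(-1/45906) = -1013*(-1/45906) = 1013/45906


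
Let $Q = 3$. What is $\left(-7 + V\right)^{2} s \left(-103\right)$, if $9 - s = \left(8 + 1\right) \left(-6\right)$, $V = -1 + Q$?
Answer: $-162225$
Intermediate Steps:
$V = 2$ ($V = -1 + 3 = 2$)
$s = 63$ ($s = 9 - \left(8 + 1\right) \left(-6\right) = 9 - 9 \left(-6\right) = 9 - -54 = 9 + 54 = 63$)
$\left(-7 + V\right)^{2} s \left(-103\right) = \left(-7 + 2\right)^{2} \cdot 63 \left(-103\right) = \left(-5\right)^{2} \cdot 63 \left(-103\right) = 25 \cdot 63 \left(-103\right) = 1575 \left(-103\right) = -162225$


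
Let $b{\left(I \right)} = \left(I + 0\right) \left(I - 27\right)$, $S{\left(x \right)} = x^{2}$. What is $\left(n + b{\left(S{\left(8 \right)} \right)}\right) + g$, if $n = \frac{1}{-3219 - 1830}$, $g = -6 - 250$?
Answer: $\frac{10663487}{5049} \approx 2112.0$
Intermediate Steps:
$b{\left(I \right)} = I \left(-27 + I\right)$
$g = -256$ ($g = -6 - 250 = -256$)
$n = - \frac{1}{5049}$ ($n = \frac{1}{-5049} = - \frac{1}{5049} \approx -0.00019806$)
$\left(n + b{\left(S{\left(8 \right)} \right)}\right) + g = \left(- \frac{1}{5049} + 8^{2} \left(-27 + 8^{2}\right)\right) - 256 = \left(- \frac{1}{5049} + 64 \left(-27 + 64\right)\right) - 256 = \left(- \frac{1}{5049} + 64 \cdot 37\right) - 256 = \left(- \frac{1}{5049} + 2368\right) - 256 = \frac{11956031}{5049} - 256 = \frac{10663487}{5049}$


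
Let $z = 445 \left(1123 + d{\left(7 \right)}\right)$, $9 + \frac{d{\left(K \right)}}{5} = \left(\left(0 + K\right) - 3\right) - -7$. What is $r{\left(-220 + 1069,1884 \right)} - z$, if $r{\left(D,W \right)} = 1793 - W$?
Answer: $-504276$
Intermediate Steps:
$d{\left(K \right)} = -25 + 5 K$ ($d{\left(K \right)} = -45 + 5 \left(\left(\left(0 + K\right) - 3\right) - -7\right) = -45 + 5 \left(\left(K - 3\right) + 7\right) = -45 + 5 \left(\left(-3 + K\right) + 7\right) = -45 + 5 \left(4 + K\right) = -45 + \left(20 + 5 K\right) = -25 + 5 K$)
$z = 504185$ ($z = 445 \left(1123 + \left(-25 + 5 \cdot 7\right)\right) = 445 \left(1123 + \left(-25 + 35\right)\right) = 445 \left(1123 + 10\right) = 445 \cdot 1133 = 504185$)
$r{\left(-220 + 1069,1884 \right)} - z = \left(1793 - 1884\right) - 504185 = -91 - 504185 = -504276$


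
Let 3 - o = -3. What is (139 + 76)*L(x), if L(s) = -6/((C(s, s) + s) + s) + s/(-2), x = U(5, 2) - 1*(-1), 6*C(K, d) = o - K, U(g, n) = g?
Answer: -1505/2 ≈ -752.50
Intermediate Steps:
o = 6 (o = 3 - 1*(-3) = 3 + 3 = 6)
C(K, d) = 1 - K/6 (C(K, d) = (6 - K)/6 = 1 - K/6)
x = 6 (x = 5 - 1*(-1) = 5 + 1 = 6)
L(s) = -6/(1 + 11*s/6) - s/2 (L(s) = -6/(((1 - s/6) + s) + s) + s/(-2) = -6/((1 + 5*s/6) + s) + s*(-½) = -6/(1 + 11*s/6) - s/2)
(139 + 76)*L(x) = (139 + 76)*((-72 - 12*6² + 6*(-6 + 6))/(2*(6 + 11*6))) = 215*((-72 - 12*36 + 6*0)/(2*(6 + 66))) = 215*((½)*(-72 - 432 + 0)/72) = 215*((½)*(1/72)*(-504)) = 215*(-7/2) = -1505/2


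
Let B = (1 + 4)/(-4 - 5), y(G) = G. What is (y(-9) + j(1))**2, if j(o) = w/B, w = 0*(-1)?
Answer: 81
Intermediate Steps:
B = -5/9 (B = 5/(-9) = 5*(-1/9) = -5/9 ≈ -0.55556)
w = 0
j(o) = 0 (j(o) = 0/(-5/9) = 0*(-9/5) = 0)
(y(-9) + j(1))**2 = (-9 + 0)**2 = (-9)**2 = 81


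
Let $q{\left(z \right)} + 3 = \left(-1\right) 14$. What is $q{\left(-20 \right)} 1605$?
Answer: $-27285$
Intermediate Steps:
$q{\left(z \right)} = -17$ ($q{\left(z \right)} = -3 - 14 = -17$)
$q{\left(-20 \right)} 1605 = \left(-17\right) 1605 = -27285$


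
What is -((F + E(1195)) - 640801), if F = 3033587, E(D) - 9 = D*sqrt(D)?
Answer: -2392795 - 1195*sqrt(1195) ≈ -2.4341e+6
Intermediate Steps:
E(D) = 9 + D**(3/2) (E(D) = 9 + D*sqrt(D) = 9 + D**(3/2))
-((F + E(1195)) - 640801) = -((3033587 + (9 + 1195**(3/2))) - 640801) = -((3033587 + (9 + 1195*sqrt(1195))) - 640801) = -((3033596 + 1195*sqrt(1195)) - 640801) = -(2392795 + 1195*sqrt(1195)) = -2392795 - 1195*sqrt(1195)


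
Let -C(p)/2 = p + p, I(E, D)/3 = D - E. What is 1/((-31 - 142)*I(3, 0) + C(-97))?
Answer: 1/1945 ≈ 0.00051414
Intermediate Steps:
I(E, D) = -3*E + 3*D (I(E, D) = 3*(D - E) = -3*E + 3*D)
C(p) = -4*p (C(p) = -2*(p + p) = -4*p)
1/((-31 - 142)*I(3, 0) + C(-97)) = 1/((-31 - 142)*(-3*3 + 3*0) - 4*(-97)) = 1/(-173*(-9 + 0) + 388) = 1/(-173*(-9) + 388) = 1/(1557 + 388) = 1/1945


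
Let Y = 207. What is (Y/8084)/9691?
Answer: 207/78342044 ≈ 2.6423e-6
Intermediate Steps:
(Y/8084)/9691 = (207/8084)/9691 = (207*(1/8084))*(1/9691) = (207/8084)*(1/9691) = 207/78342044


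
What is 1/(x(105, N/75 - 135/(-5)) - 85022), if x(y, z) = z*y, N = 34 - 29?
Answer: -1/82180 ≈ -1.2168e-5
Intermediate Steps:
N = 5
x(y, z) = y*z
1/(x(105, N/75 - 135/(-5)) - 85022) = 1/(105*(5/75 - 135/(-5)) - 85022) = 1/(105*(5*(1/75) - 135*(-⅕)) - 85022) = 1/(105*(1/15 + 27) - 85022) = 1/(105*(406/15) - 85022) = 1/(2842 - 85022) = 1/(-82180) = -1/82180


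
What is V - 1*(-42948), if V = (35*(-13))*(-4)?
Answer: 44768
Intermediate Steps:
V = 1820 (V = -455*(-4) = 1820)
V - 1*(-42948) = 1820 - 1*(-42948) = 1820 + 42948 = 44768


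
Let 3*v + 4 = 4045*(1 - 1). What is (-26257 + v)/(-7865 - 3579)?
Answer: 78775/34332 ≈ 2.2945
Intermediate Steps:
v = -4/3 (v = -4/3 + (4045*(1 - 1))/3 = -4/3 + (4045*0)/3 = -4/3 + (⅓)*0 = -4/3 + 0 = -4/3 ≈ -1.3333)
(-26257 + v)/(-7865 - 3579) = (-26257 - 4/3)/(-7865 - 3579) = -78775/3/(-11444) = -78775/3*(-1/11444) = 78775/34332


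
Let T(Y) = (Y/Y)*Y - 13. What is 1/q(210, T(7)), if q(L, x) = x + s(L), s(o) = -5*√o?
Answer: 1/869 - 5*√210/5214 ≈ -0.012746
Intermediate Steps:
T(Y) = -13 + Y (T(Y) = 1*Y - 13 = Y - 13 = -13 + Y)
q(L, x) = x - 5*√L
1/q(210, T(7)) = 1/((-13 + 7) - 5*√210) = 1/(-6 - 5*√210)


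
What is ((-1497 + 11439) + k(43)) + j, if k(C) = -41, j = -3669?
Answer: 6232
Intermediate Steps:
((-1497 + 11439) + k(43)) + j = ((-1497 + 11439) - 41) - 3669 = (9942 - 41) - 3669 = 9901 - 3669 = 6232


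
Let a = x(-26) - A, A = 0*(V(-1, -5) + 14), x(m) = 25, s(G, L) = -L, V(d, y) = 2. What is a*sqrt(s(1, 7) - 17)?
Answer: 50*I*sqrt(6) ≈ 122.47*I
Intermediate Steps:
A = 0 (A = 0*(2 + 14) = 0*16 = 0)
a = 25 (a = 25 - 1*0 = 25 + 0 = 25)
a*sqrt(s(1, 7) - 17) = 25*sqrt(-1*7 - 17) = 25*sqrt(-7 - 17) = 25*sqrt(-24) = 25*(2*I*sqrt(6)) = 50*I*sqrt(6)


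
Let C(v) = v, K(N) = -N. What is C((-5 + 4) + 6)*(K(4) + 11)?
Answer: 35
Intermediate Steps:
C((-5 + 4) + 6)*(K(4) + 11) = ((-5 + 4) + 6)*(-1*4 + 11) = (-1 + 6)*(-4 + 11) = 5*7 = 35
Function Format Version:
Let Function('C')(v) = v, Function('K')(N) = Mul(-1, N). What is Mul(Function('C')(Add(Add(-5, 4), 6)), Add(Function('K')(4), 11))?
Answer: 35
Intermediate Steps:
Mul(Function('C')(Add(Add(-5, 4), 6)), Add(Function('K')(4), 11)) = Mul(Add(Add(-5, 4), 6), Add(Mul(-1, 4), 11)) = Mul(Add(-1, 6), Add(-4, 11)) = Mul(5, 7) = 35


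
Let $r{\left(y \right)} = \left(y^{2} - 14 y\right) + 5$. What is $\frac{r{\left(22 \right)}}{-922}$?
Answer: $- \frac{181}{922} \approx -0.19631$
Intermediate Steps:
$r{\left(y \right)} = 5 + y^{2} - 14 y$
$\frac{r{\left(22 \right)}}{-922} = \frac{5 + 22^{2} - 308}{-922} = \left(5 + 484 - 308\right) \left(- \frac{1}{922}\right) = 181 \left(- \frac{1}{922}\right) = - \frac{181}{922}$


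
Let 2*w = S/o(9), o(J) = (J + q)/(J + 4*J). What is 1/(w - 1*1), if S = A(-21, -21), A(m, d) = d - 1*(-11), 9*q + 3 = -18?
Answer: -4/139 ≈ -0.028777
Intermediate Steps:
q = -7/3 (q = -⅓ + (⅑)*(-18) = -⅓ - 2 = -7/3 ≈ -2.3333)
A(m, d) = 11 + d (A(m, d) = d + 11 = 11 + d)
o(J) = (-7/3 + J)/(5*J) (o(J) = (J - 7/3)/(J + 4*J) = (-7/3 + J)/((5*J)) = (-7/3 + J)*(1/(5*J)) = (-7/3 + J)/(5*J))
S = -10 (S = 11 - 21 = -10)
w = -135/4 (w = (-10*135/(-7 + 3*9))/2 = (-10*135/(-7 + 27))/2 = (-10/((1/15)*(⅑)*20))/2 = (-10/4/27)/2 = (-10*27/4)/2 = (½)*(-135/2) = -135/4 ≈ -33.750)
1/(w - 1*1) = 1/(-135/4 - 1*1) = 1/(-135/4 - 1) = 1/(-139/4) = -4/139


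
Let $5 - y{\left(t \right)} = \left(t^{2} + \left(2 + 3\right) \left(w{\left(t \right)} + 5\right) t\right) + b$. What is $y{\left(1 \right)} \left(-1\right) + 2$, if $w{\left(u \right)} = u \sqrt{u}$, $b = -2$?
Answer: $26$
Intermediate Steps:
$w{\left(u \right)} = u^{\frac{3}{2}}$
$y{\left(t \right)} = 7 - t^{2} - t \left(25 + 5 t^{\frac{3}{2}}\right)$ ($y{\left(t \right)} = 5 - \left(\left(t^{2} + \left(2 + 3\right) \left(t^{\frac{3}{2}} + 5\right) t\right) - 2\right) = 5 - \left(\left(t^{2} + 5 \left(5 + t^{\frac{3}{2}}\right) t\right) - 2\right) = 5 - \left(\left(t^{2} + \left(25 + 5 t^{\frac{3}{2}}\right) t\right) - 2\right) = 5 - \left(\left(t^{2} + t \left(25 + 5 t^{\frac{3}{2}}\right)\right) - 2\right) = 5 - \left(-2 + t^{2} + t \left(25 + 5 t^{\frac{3}{2}}\right)\right) = 7 - t^{2} - t \left(25 + 5 t^{\frac{3}{2}}\right)$)
$y{\left(1 \right)} \left(-1\right) + 2 = \left(7 - 1^{2} - 25 - 5 \cdot 1^{\frac{5}{2}}\right) \left(-1\right) + 2 = \left(7 - 1 - 25 - 5\right) \left(-1\right) + 2 = \left(-24\right) \left(-1\right) + 2 = 24 + 2 = 26$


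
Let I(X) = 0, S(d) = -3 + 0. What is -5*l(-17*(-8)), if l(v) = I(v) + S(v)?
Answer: 15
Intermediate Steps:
S(d) = -3
l(v) = -3 (l(v) = 0 - 3 = -3)
-5*l(-17*(-8)) = -5*(-3) = 15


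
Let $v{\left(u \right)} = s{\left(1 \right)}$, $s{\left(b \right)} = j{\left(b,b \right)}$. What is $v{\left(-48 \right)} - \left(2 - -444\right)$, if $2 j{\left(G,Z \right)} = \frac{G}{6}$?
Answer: $- \frac{5351}{12} \approx -445.92$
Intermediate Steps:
$j{\left(G,Z \right)} = \frac{G}{12}$ ($j{\left(G,Z \right)} = \frac{G \frac{1}{6}}{2} = \frac{\frac{1}{6} G}{2} = \frac{G}{12}$)
$s{\left(b \right)} = \frac{b}{12}$
$v{\left(u \right)} = \frac{1}{12}$ ($v{\left(u \right)} = \frac{1}{12} \cdot 1 = \frac{1}{12}$)
$v{\left(-48 \right)} - \left(2 - -444\right) = \frac{1}{12} - \left(2 - -444\right) = \frac{1}{12} - \left(2 + 444\right) = \frac{1}{12} - 446 = - \frac{5351}{12}$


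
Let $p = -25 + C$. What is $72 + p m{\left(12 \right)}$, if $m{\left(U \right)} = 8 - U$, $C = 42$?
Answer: $4$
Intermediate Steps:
$p = 17$ ($p = -25 + 42 = 17$)
$72 + p m{\left(12 \right)} = 72 + 17 \left(8 - 12\right) = 72 + 17 \left(-4\right) = 72 - 68 = 4$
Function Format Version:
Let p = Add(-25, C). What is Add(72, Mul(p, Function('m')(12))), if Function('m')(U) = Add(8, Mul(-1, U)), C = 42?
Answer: 4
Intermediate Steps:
p = 17 (p = Add(-25, 42) = 17)
Add(72, Mul(p, Function('m')(12))) = Add(72, Mul(17, Add(8, Mul(-1, 12)))) = Add(72, Mul(17, Add(8, -12))) = Add(72, Mul(17, -4)) = Add(72, -68) = 4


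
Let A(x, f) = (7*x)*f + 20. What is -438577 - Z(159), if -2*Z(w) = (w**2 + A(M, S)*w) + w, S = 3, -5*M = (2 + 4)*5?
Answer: -434284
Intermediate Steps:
M = -6 (M = -(2 + 4)*5/5 = -6*5/5 = -1/5*30 = -6)
A(x, f) = 20 + 7*f*x (A(x, f) = 7*f*x + 20 = 20 + 7*f*x)
Z(w) = -w**2/2 + 105*w/2 (Z(w) = -((w**2 + (20 + 7*3*(-6))*w) + w)/2 = -((w**2 + (20 - 126)*w) + w)/2 = -((w**2 - 106*w) + w)/2 = -(w**2 - 105*w)/2 = -w**2/2 + 105*w/2)
-438577 - Z(159) = -438577 - 159*(105 - 1*159)/2 = -438577 - 159*(105 - 159)/2 = -438577 - 159*(-54)/2 = -438577 - 1*(-4293) = -438577 + 4293 = -434284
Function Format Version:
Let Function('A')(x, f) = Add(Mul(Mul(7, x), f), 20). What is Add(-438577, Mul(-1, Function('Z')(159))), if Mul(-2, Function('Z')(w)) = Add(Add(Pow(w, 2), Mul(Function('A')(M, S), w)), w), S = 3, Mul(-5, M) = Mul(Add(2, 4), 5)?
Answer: -434284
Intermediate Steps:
M = -6 (M = Mul(Rational(-1, 5), Mul(Add(2, 4), 5)) = Mul(Rational(-1, 5), Mul(6, 5)) = Mul(Rational(-1, 5), 30) = -6)
Function('A')(x, f) = Add(20, Mul(7, f, x)) (Function('A')(x, f) = Add(Mul(7, f, x), 20) = Add(20, Mul(7, f, x)))
Function('Z')(w) = Add(Mul(Rational(-1, 2), Pow(w, 2)), Mul(Rational(105, 2), w)) (Function('Z')(w) = Mul(Rational(-1, 2), Add(Add(Pow(w, 2), Mul(Add(20, Mul(7, 3, -6)), w)), w)) = Mul(Rational(-1, 2), Add(Add(Pow(w, 2), Mul(Add(20, -126), w)), w)) = Mul(Rational(-1, 2), Add(Add(Pow(w, 2), Mul(-106, w)), w)) = Mul(Rational(-1, 2), Add(Pow(w, 2), Mul(-105, w))) = Add(Mul(Rational(-1, 2), Pow(w, 2)), Mul(Rational(105, 2), w)))
Add(-438577, Mul(-1, Function('Z')(159))) = Add(-438577, Mul(-1, Mul(Rational(1, 2), 159, Add(105, Mul(-1, 159))))) = Add(-438577, Mul(-1, Mul(Rational(1, 2), 159, Add(105, -159)))) = Add(-438577, Mul(-1, Mul(Rational(1, 2), 159, -54))) = Add(-438577, Mul(-1, -4293)) = Add(-438577, 4293) = -434284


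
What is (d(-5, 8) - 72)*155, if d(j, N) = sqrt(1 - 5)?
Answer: -11160 + 310*I ≈ -11160.0 + 310.0*I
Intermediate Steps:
d(j, N) = 2*I (d(j, N) = sqrt(-4) = 2*I)
(d(-5, 8) - 72)*155 = (2*I - 72)*155 = (-72 + 2*I)*155 = -11160 + 310*I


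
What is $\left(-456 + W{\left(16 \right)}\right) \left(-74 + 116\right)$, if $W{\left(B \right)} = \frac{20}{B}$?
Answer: $- \frac{38199}{2} \approx -19100.0$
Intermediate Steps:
$\left(-456 + W{\left(16 \right)}\right) \left(-74 + 116\right) = \left(-456 + \frac{20}{16}\right) \left(-74 + 116\right) = \left(-456 + 20 \cdot \frac{1}{16}\right) 42 = \left(-456 + \frac{5}{4}\right) 42 = \left(- \frac{1819}{4}\right) 42 = - \frac{38199}{2}$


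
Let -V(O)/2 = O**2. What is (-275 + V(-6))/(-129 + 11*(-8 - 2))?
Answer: 347/239 ≈ 1.4519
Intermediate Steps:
V(O) = -2*O**2
(-275 + V(-6))/(-129 + 11*(-8 - 2)) = (-275 - 2*(-6)**2)/(-129 + 11*(-8 - 2)) = (-275 - 2*36)/(-129 + 11*(-10)) = (-275 - 72)/(-129 - 110) = -347/(-239) = -347*(-1/239) = 347/239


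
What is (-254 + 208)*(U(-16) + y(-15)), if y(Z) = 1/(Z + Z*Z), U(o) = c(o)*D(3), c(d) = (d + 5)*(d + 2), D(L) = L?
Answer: -2231483/105 ≈ -21252.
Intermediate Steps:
c(d) = (2 + d)*(5 + d) (c(d) = (5 + d)*(2 + d) = (2 + d)*(5 + d))
U(o) = 30 + 3*o**2 + 21*o (U(o) = (10 + o**2 + 7*o)*3 = 30 + 3*o**2 + 21*o)
y(Z) = 1/(Z + Z**2)
(-254 + 208)*(U(-16) + y(-15)) = (-254 + 208)*((30 + 3*(-16)**2 + 21*(-16)) + 1/((-15)*(1 - 15))) = -46*((30 + 3*256 - 336) - 1/15/(-14)) = -46*((30 + 768 - 336) - 1/15*(-1/14)) = -46*(462 + 1/210) = -46*97021/210 = -2231483/105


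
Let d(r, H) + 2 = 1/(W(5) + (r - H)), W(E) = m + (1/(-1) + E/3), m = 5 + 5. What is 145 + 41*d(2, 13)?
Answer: -60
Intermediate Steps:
m = 10
W(E) = 9 + E/3 (W(E) = 10 + (1/(-1) + E/3) = 10 + (1*(-1) + E*(⅓)) = 10 + (-1 + E/3) = 9 + E/3)
d(r, H) = -2 + 1/(32/3 + r - H) (d(r, H) = -2 + 1/((9 + (⅓)*5) + (r - H)) = -2 + 1/((9 + 5/3) + (r - H)) = -2 + 1/(32/3 + (r - H)) = -2 + 1/(32/3 + r - H))
145 + 41*d(2, 13) = 145 + 41*((-61 - 6*2 + 6*13)/(32 - 3*13 + 3*2)) = 145 + 41*((-61 - 12 + 78)/(32 - 39 + 6)) = 145 + 41*(5/(-1)) = 145 + 41*(-1*5) = 145 + 41*(-5) = 145 - 205 = -60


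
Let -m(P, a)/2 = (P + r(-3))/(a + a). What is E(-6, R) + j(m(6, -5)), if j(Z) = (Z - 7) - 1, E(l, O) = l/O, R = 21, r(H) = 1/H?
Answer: -751/105 ≈ -7.1524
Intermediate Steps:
m(P, a) = -(-⅓ + P)/a (m(P, a) = -2*(P + 1/(-3))/(a + a) = -2*(P - ⅓)/(2*a) = -2*(-⅓ + P)*1/(2*a) = -(-⅓ + P)/a)
j(Z) = -8 + Z (j(Z) = (-7 + Z) - 1 = -8 + Z)
E(-6, R) + j(m(6, -5)) = -6/21 + (-8 + (⅓ - 1*6)/(-5)) = -6*1/21 + (-8 - (⅓ - 6)/5) = -2/7 + (-8 - ⅕*(-17/3)) = -2/7 + (-8 + 17/15) = -2/7 - 103/15 = -751/105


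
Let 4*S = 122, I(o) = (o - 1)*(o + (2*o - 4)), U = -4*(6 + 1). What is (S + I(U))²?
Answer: 26677225/4 ≈ 6.6693e+6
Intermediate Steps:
U = -28 (U = -4*7 = -28)
I(o) = (-1 + o)*(-4 + 3*o) (I(o) = (-1 + o)*(o + (-4 + 2*o)) = (-1 + o)*(-4 + 3*o))
S = 61/2 (S = (¼)*122 = 61/2 ≈ 30.500)
(S + I(U))² = (61/2 + (4 - 7*(-28) + 3*(-28)²))² = (61/2 + (4 + 196 + 3*784))² = (61/2 + (4 + 196 + 2352))² = (61/2 + 2552)² = (5165/2)² = 26677225/4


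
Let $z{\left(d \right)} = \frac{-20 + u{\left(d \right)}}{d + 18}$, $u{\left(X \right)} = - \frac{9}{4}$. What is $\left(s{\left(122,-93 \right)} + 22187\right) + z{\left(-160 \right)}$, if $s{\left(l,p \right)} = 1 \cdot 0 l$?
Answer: $\frac{12602305}{568} \approx 22187.0$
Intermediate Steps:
$u{\left(X \right)} = - \frac{9}{4}$ ($u{\left(X \right)} = \left(-9\right) \frac{1}{4} = - \frac{9}{4}$)
$z{\left(d \right)} = - \frac{89}{4 \left(18 + d\right)}$ ($z{\left(d \right)} = \frac{-20 - \frac{9}{4}}{d + 18} = - \frac{89}{4 \left(18 + d\right)}$)
$s{\left(l,p \right)} = 0$ ($s{\left(l,p \right)} = 0 l = 0$)
$\left(s{\left(122,-93 \right)} + 22187\right) + z{\left(-160 \right)} = \left(0 + 22187\right) - \frac{89}{72 + 4 \left(-160\right)} = 22187 - \frac{89}{72 - 640} = 22187 - \frac{89}{-568} = 22187 - - \frac{89}{568} = 22187 + \frac{89}{568} = \frac{12602305}{568}$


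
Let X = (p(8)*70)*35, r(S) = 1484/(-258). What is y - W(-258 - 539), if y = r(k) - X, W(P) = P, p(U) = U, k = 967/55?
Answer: -2426329/129 ≈ -18809.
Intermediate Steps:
k = 967/55 (k = 967*(1/55) = 967/55 ≈ 17.582)
r(S) = -742/129 (r(S) = 1484*(-1/258) = -742/129)
X = 19600 (X = (8*70)*35 = 560*35 = 19600)
y = -2529142/129 (y = -742/129 - 1*19600 = -742/129 - 19600 = -2529142/129 ≈ -19606.)
y - W(-258 - 539) = -2529142/129 - (-258 - 539) = -2529142/129 - 1*(-797) = -2529142/129 + 797 = -2426329/129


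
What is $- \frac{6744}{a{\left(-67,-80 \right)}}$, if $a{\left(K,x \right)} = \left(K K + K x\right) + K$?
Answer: $- \frac{3372}{4891} \approx -0.68943$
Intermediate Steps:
$a{\left(K,x \right)} = K + K^{2} + K x$ ($a{\left(K,x \right)} = \left(K^{2} + K x\right) + K = K + K^{2} + K x$)
$- \frac{6744}{a{\left(-67,-80 \right)}} = - \frac{6744}{\left(-67\right) \left(1 - 67 - 80\right)} = - \frac{6744}{\left(-67\right) \left(-146\right)} = - \frac{6744}{9782} = \left(-6744\right) \frac{1}{9782} = - \frac{3372}{4891}$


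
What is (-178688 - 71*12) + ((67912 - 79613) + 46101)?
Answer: -145140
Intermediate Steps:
(-178688 - 71*12) + ((67912 - 79613) + 46101) = (-178688 - 852) + (-11701 + 46101) = -179540 + 34400 = -145140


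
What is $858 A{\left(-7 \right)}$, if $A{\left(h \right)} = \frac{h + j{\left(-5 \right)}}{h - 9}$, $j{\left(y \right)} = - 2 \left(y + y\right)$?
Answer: $- \frac{5577}{8} \approx -697.13$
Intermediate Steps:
$j{\left(y \right)} = - 4 y$ ($j{\left(y \right)} = - 2 \cdot 2 y = - 4 y$)
$A{\left(h \right)} = \frac{20 + h}{-9 + h}$ ($A{\left(h \right)} = \frac{h - -20}{h - 9} = \frac{h + 20}{-9 + h} = \frac{20 + h}{-9 + h}$)
$858 A{\left(-7 \right)} = 858 \frac{20 - 7}{-9 - 7} = 858 \frac{1}{-16} \cdot 13 = 858 \left(\left(- \frac{1}{16}\right) 13\right) = 858 \left(- \frac{13}{16}\right) = - \frac{5577}{8}$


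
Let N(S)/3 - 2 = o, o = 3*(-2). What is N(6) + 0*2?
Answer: -12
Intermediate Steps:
o = -6
N(S) = -12 (N(S) = 6 + 3*(-6) = 6 - 18 = -12)
N(6) + 0*2 = -12 + 0*2 = -12 + 0 = -12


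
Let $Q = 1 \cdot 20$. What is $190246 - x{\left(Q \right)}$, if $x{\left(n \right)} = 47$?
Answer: $190199$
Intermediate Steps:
$Q = 20$
$190246 - x{\left(Q \right)} = 190246 - 47 = 190199$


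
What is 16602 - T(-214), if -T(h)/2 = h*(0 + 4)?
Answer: 14890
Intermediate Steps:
T(h) = -8*h (T(h) = -2*h*(0 + 4) = -2*h*4 = -8*h)
16602 - T(-214) = 16602 - (-8)*(-214) = 16602 - 1*1712 = 16602 - 1712 = 14890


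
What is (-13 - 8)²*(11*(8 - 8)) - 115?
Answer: -115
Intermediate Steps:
(-13 - 8)²*(11*(8 - 8)) - 115 = (-21)²*(11*0) - 115 = 441*0 - 115 = 0 - 115 = -115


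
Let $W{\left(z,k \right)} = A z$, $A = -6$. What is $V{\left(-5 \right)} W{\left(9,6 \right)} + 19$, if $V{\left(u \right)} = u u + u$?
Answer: $-1061$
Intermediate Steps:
$W{\left(z,k \right)} = - 6 z$
$V{\left(u \right)} = u + u^{2}$ ($V{\left(u \right)} = u^{2} + u = u + u^{2}$)
$V{\left(-5 \right)} W{\left(9,6 \right)} + 19 = - 5 \left(1 - 5\right) \left(\left(-6\right) 9\right) + 19 = \left(-5\right) \left(-4\right) \left(-54\right) + 19 = 20 \left(-54\right) + 19 = -1080 + 19 = -1061$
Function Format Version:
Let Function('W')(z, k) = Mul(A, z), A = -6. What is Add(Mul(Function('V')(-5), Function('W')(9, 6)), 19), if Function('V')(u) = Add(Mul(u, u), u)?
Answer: -1061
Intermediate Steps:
Function('W')(z, k) = Mul(-6, z)
Function('V')(u) = Add(u, Pow(u, 2)) (Function('V')(u) = Add(Pow(u, 2), u) = Add(u, Pow(u, 2)))
Add(Mul(Function('V')(-5), Function('W')(9, 6)), 19) = Add(Mul(Mul(-5, Add(1, -5)), Mul(-6, 9)), 19) = Add(Mul(Mul(-5, -4), -54), 19) = Add(Mul(20, -54), 19) = Add(-1080, 19) = -1061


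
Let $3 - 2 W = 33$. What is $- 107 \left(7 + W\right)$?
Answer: $856$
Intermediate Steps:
$W = -15$ ($W = \frac{3}{2} - \frac{33}{2} = -15$)
$- 107 \left(7 + W\right) = - 107 \left(7 - 15\right) = \left(-107\right) \left(-8\right) = 856$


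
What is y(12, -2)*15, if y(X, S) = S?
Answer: -30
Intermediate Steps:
y(12, -2)*15 = -2*15 = -30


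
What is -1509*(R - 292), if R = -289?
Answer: 876729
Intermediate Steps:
-1509*(R - 292) = -1509*(-289 - 292) = -1509*(-581) = 876729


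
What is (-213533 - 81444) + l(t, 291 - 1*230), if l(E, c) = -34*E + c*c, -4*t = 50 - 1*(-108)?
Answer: -289913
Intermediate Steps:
t = -79/2 (t = -(50 - 1*(-108))/4 = -(50 + 108)/4 = -¼*158 = -79/2 ≈ -39.500)
l(E, c) = c² - 34*E (l(E, c) = -34*E + c² = c² - 34*E)
(-213533 - 81444) + l(t, 291 - 1*230) = (-213533 - 81444) + ((291 - 1*230)² - 34*(-79/2)) = -294977 + ((291 - 230)² + 1343) = -294977 + (61² + 1343) = -294977 + (3721 + 1343) = -294977 + 5064 = -289913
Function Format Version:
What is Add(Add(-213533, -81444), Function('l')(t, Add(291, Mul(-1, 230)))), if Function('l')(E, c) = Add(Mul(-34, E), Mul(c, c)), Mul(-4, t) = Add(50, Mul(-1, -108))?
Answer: -289913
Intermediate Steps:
t = Rational(-79, 2) (t = Mul(Rational(-1, 4), Add(50, Mul(-1, -108))) = Mul(Rational(-1, 4), Add(50, 108)) = Mul(Rational(-1, 4), 158) = Rational(-79, 2) ≈ -39.500)
Function('l')(E, c) = Add(Pow(c, 2), Mul(-34, E)) (Function('l')(E, c) = Add(Mul(-34, E), Pow(c, 2)) = Add(Pow(c, 2), Mul(-34, E)))
Add(Add(-213533, -81444), Function('l')(t, Add(291, Mul(-1, 230)))) = Add(Add(-213533, -81444), Add(Pow(Add(291, Mul(-1, 230)), 2), Mul(-34, Rational(-79, 2)))) = Add(-294977, Add(Pow(Add(291, -230), 2), 1343)) = Add(-294977, Add(Pow(61, 2), 1343)) = Add(-294977, Add(3721, 1343)) = Add(-294977, 5064) = -289913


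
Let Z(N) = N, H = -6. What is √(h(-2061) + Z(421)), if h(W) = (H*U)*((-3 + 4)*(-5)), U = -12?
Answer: √61 ≈ 7.8102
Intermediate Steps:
h(W) = -360 (h(W) = (-6*(-12))*((-3 + 4)*(-5)) = 72*(1*(-5)) = 72*(-5) = -360)
√(h(-2061) + Z(421)) = √(-360 + 421) = √61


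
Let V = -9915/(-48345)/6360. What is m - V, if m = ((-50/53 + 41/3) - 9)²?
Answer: 45181713781/3259226520 ≈ 13.863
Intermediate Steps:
m = 350464/25281 (m = ((-50*1/53 + 41*(⅓)) - 9)² = ((-50/53 + 41/3) - 9)² = (2023/159 - 9)² = (592/159)² = 350464/25281 ≈ 13.863)
V = 661/20498280 (V = -9915*(-1/48345)*(1/6360) = (661/3223)*(1/6360) = 661/20498280 ≈ 3.2247e-5)
m - V = 350464/25281 - 1*661/20498280 = 350464/25281 - 661/20498280 = 45181713781/3259226520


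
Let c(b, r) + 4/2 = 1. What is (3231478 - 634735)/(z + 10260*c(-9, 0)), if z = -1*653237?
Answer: -2596743/663497 ≈ -3.9137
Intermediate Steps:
z = -653237
c(b, r) = -1 (c(b, r) = -2 + 1 = -1)
(3231478 - 634735)/(z + 10260*c(-9, 0)) = (3231478 - 634735)/(-653237 + 10260*(-1)) = 2596743/(-653237 - 10260) = 2596743/(-663497) = 2596743*(-1/663497) = -2596743/663497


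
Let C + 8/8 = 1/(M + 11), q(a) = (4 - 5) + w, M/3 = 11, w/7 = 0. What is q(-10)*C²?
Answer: -1849/1936 ≈ -0.95506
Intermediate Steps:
w = 0 (w = 7*0 = 0)
M = 33 (M = 3*11 = 33)
q(a) = -1 (q(a) = (4 - 5) + 0 = -1 + 0 = -1)
C = -43/44 (C = -1 + 1/(33 + 11) = -1 + 1/44 = -43/44 ≈ -0.97727)
q(-10)*C² = -(-43/44)² = -1*1849/1936 = -1849/1936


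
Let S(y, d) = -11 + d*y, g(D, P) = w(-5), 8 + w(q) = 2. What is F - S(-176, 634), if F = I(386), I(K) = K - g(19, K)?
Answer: 111987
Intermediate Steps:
w(q) = -6 (w(q) = -8 + 2 = -6)
g(D, P) = -6
I(K) = 6 + K (I(K) = K - 1*(-6) = K + 6 = 6 + K)
F = 392 (F = 6 + 386 = 392)
F - S(-176, 634) = 392 - (-11 + 634*(-176)) = 392 - (-11 - 111584) = 392 - 1*(-111595) = 392 + 111595 = 111987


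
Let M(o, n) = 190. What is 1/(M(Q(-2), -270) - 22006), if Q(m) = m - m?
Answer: -1/21816 ≈ -4.5838e-5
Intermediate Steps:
Q(m) = 0
1/(M(Q(-2), -270) - 22006) = 1/(190 - 22006) = 1/(-21816) = -1/21816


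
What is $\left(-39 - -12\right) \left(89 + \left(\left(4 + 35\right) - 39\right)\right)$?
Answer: $-2403$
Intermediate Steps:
$\left(-39 - -12\right) \left(89 + \left(\left(4 + 35\right) - 39\right)\right) = \left(-39 + 12\right) \left(89 + \left(39 - 39\right)\right) = - 27 \left(89 + 0\right) = \left(-27\right) 89 = -2403$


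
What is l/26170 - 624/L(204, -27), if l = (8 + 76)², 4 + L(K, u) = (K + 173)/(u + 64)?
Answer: -301298568/2996465 ≈ -100.55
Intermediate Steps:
L(K, u) = -4 + (173 + K)/(64 + u) (L(K, u) = -4 + (K + 173)/(u + 64) = -4 + (173 + K)/(64 + u))
l = 7056 (l = 84² = 7056)
l/26170 - 624/L(204, -27) = 7056/26170 - 624*(64 - 27)/(-83 + 204 - 4*(-27)) = 7056*(1/26170) - 624*37/(-83 + 204 + 108) = 3528/13085 - 624/((1/37)*229) = 3528/13085 - 624/229/37 = 3528/13085 - 624*37/229 = 3528/13085 - 23088/229 = -301298568/2996465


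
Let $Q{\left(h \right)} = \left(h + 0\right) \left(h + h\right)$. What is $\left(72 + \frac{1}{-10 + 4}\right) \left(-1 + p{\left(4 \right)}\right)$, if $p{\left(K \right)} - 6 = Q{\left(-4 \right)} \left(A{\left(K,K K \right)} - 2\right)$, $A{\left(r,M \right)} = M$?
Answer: $\frac{65081}{2} \approx 32541.0$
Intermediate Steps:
$Q{\left(h \right)} = 2 h^{2}$ ($Q{\left(h \right)} = h 2 h = 2 h^{2}$)
$p{\left(K \right)} = -58 + 32 K^{2}$ ($p{\left(K \right)} = 6 + 2 \left(-4\right)^{2} \left(K K - 2\right) = 6 + 2 \cdot 16 \left(K^{2} - 2\right) = 6 + 32 \left(-2 + K^{2}\right) = 6 + \left(-64 + 32 K^{2}\right) = -58 + 32 K^{2}$)
$\left(72 + \frac{1}{-10 + 4}\right) \left(-1 + p{\left(4 \right)}\right) = \left(72 + \frac{1}{-10 + 4}\right) \left(-1 - \left(58 - 32 \cdot 4^{2}\right)\right) = \left(72 + \frac{1}{-6}\right) \left(-1 + \left(-58 + 32 \cdot 16\right)\right) = \left(72 - \frac{1}{6}\right) \left(-1 + \left(-58 + 512\right)\right) = \frac{431 \left(-1 + 454\right)}{6} = \frac{431}{6} \cdot 453 = \frac{65081}{2}$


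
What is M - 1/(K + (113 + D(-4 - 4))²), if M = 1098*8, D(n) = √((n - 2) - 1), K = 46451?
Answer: (-520091855*I + 1985184*√11)/(-59209*I + 226*√11) ≈ 8784.0 + 1.7881e-7*I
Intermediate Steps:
D(n) = √(-3 + n) (D(n) = √((-2 + n) - 1) = √(-3 + n))
M = 8784
M - 1/(K + (113 + D(-4 - 4))²) = 8784 - 1/(46451 + (113 + √(-3 + (-4 - 4)))²) = 8784 - 1/(46451 + (113 + √(-3 - 8))²) = 8784 - 1/(46451 + (113 + √(-11))²) = 8784 - 1/(46451 + (113 + I*√11)²)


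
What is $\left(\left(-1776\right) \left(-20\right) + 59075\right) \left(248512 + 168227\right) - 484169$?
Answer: $39420941536$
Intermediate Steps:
$\left(\left(-1776\right) \left(-20\right) + 59075\right) \left(248512 + 168227\right) - 484169 = \left(35520 + 59075\right) 416739 - 484169 = 94595 \cdot 416739 - 484169 = 39421425705 - 484169 = 39420941536$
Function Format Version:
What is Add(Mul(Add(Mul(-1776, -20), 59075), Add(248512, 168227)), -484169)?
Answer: 39420941536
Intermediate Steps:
Add(Mul(Add(Mul(-1776, -20), 59075), Add(248512, 168227)), -484169) = Add(Mul(Add(35520, 59075), 416739), -484169) = Add(Mul(94595, 416739), -484169) = Add(39421425705, -484169) = 39420941536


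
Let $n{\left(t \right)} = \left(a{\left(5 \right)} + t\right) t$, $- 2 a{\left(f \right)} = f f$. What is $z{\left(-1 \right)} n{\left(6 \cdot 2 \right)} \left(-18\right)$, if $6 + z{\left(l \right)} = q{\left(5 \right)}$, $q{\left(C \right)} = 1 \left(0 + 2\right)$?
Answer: $-432$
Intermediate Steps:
$a{\left(f \right)} = - \frac{f^{2}}{2}$ ($a{\left(f \right)} = - \frac{f f}{2} = - \frac{f^{2}}{2}$)
$q{\left(C \right)} = 2$ ($q{\left(C \right)} = 1 \cdot 2 = 2$)
$n{\left(t \right)} = t \left(- \frac{25}{2} + t\right)$ ($n{\left(t \right)} = \left(- \frac{5^{2}}{2} + t\right) t = \left(\left(- \frac{1}{2}\right) 25 + t\right) t = \left(- \frac{25}{2} + t\right) t = t \left(- \frac{25}{2} + t\right)$)
$z{\left(l \right)} = -4$ ($z{\left(l \right)} = -6 + 2 = -4$)
$z{\left(-1 \right)} n{\left(6 \cdot 2 \right)} \left(-18\right) = - 4 \frac{6 \cdot 2 \left(-25 + 2 \cdot 6 \cdot 2\right)}{2} \left(-18\right) = - 4 \cdot \frac{1}{2} \cdot 12 \left(-25 + 2 \cdot 12\right) \left(-18\right) = - 4 \cdot \frac{1}{2} \cdot 12 \left(-25 + 24\right) \left(-18\right) = - 4 \cdot \frac{1}{2} \cdot 12 \left(-1\right) \left(-18\right) = \left(-4\right) \left(-6\right) \left(-18\right) = 24 \left(-18\right) = -432$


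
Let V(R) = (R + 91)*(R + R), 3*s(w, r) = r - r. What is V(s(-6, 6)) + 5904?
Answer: 5904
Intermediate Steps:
s(w, r) = 0 (s(w, r) = (r - r)/3 = (⅓)*0 = 0)
V(R) = 2*R*(91 + R) (V(R) = (91 + R)*(2*R) = 2*R*(91 + R))
V(s(-6, 6)) + 5904 = 2*0*(91 + 0) + 5904 = 2*0*91 + 5904 = 0 + 5904 = 5904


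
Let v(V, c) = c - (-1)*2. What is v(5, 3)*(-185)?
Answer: -925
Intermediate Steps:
v(V, c) = 2 + c (v(V, c) = c - 1*(-2) = c + 2 = 2 + c)
v(5, 3)*(-185) = (2 + 3)*(-185) = 5*(-185) = -925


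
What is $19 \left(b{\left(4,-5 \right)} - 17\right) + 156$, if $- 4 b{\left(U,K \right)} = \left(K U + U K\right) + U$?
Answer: $4$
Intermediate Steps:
$b{\left(U,K \right)} = - \frac{U}{4} - \frac{K U}{2}$ ($b{\left(U,K \right)} = - \frac{\left(K U + U K\right) + U}{4} = - \frac{\left(K U + K U\right) + U}{4} = - \frac{2 K U + U}{4} = - \frac{U + 2 K U}{4} = - \frac{U}{4} - \frac{K U}{2}$)
$19 \left(b{\left(4,-5 \right)} - 17\right) + 156 = 19 \left(\left(- \frac{1}{4}\right) 4 \left(1 + 2 \left(-5\right)\right) - 17\right) + 156 = 19 \left(\left(- \frac{1}{4}\right) 4 \left(1 - 10\right) - 17\right) + 156 = 19 \left(\left(- \frac{1}{4}\right) 4 \left(-9\right) - 17\right) + 156 = 19 \left(9 - 17\right) + 156 = 19 \left(-8\right) + 156 = -152 + 156 = 4$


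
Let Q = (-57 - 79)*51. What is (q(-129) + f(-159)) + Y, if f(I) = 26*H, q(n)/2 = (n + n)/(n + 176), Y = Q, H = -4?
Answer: -331396/47 ≈ -7051.0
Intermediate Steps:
Q = -6936 (Q = -136*51 = -6936)
Y = -6936
q(n) = 4*n/(176 + n) (q(n) = 2*((n + n)/(n + 176)) = 2*((2*n)/(176 + n)) = 2*(2*n/(176 + n)) = 4*n/(176 + n))
f(I) = -104 (f(I) = 26*(-4) = -104)
(q(-129) + f(-159)) + Y = (4*(-129)/(176 - 129) - 104) - 6936 = (4*(-129)/47 - 104) - 6936 = (4*(-129)*(1/47) - 104) - 6936 = (-516/47 - 104) - 6936 = -5404/47 - 6936 = -331396/47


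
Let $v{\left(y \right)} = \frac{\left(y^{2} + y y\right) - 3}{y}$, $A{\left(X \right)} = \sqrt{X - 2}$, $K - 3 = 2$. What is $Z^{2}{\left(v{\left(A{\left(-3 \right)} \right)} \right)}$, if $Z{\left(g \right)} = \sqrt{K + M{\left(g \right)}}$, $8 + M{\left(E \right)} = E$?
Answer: $-3 + \frac{13 i \sqrt{5}}{5} \approx -3.0 + 5.8138 i$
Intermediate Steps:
$M{\left(E \right)} = -8 + E$
$K = 5$ ($K = 3 + 2 = 5$)
$A{\left(X \right)} = \sqrt{-2 + X}$
$v{\left(y \right)} = \frac{-3 + 2 y^{2}}{y}$ ($v{\left(y \right)} = \frac{\left(y^{2} + y^{2}\right) - 3}{y} = \frac{2 y^{2} - 3}{y} = \frac{-3 + 2 y^{2}}{y}$)
$Z{\left(g \right)} = \sqrt{-3 + g}$ ($Z{\left(g \right)} = \sqrt{5 + \left(-8 + g\right)} = \sqrt{-3 + g}$)
$Z^{2}{\left(v{\left(A{\left(-3 \right)} \right)} \right)} = \left(\sqrt{-3 + \left(- \frac{3}{\sqrt{-2 - 3}} + 2 \sqrt{-2 - 3}\right)}\right)^{2} = \left(\sqrt{-3 + \left(- \frac{3}{\sqrt{-5}} + 2 \sqrt{-5}\right)}\right)^{2} = \left(\sqrt{-3 - \left(3 \left(- \frac{i \sqrt{5}}{5}\right) - 2 i \sqrt{5}\right)}\right)^{2} = \left(\sqrt{-3 + \left(- 3 \left(- \frac{i \sqrt{5}}{5}\right) + 2 i \sqrt{5}\right)}\right)^{2} = \left(\sqrt{-3 + \left(\frac{3 i \sqrt{5}}{5} + 2 i \sqrt{5}\right)}\right)^{2} = \left(\sqrt{-3 + \frac{13 i \sqrt{5}}{5}}\right)^{2} = -3 + \frac{13 i \sqrt{5}}{5}$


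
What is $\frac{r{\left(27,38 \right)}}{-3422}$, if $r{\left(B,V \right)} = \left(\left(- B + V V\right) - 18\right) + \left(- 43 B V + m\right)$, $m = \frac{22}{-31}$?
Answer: $\frac{1324311}{106082} \approx 12.484$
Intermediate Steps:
$m = - \frac{22}{31}$ ($m = 22 \left(- \frac{1}{31}\right) = - \frac{22}{31} \approx -0.70968$)
$r{\left(B,V \right)} = - \frac{580}{31} + V^{2} - B - 43 B V$ ($r{\left(B,V \right)} = \left(\left(- B + V V\right) - 18\right) + \left(- 43 B V - \frac{22}{31}\right) = \left(\left(- B + V^{2}\right) - 18\right) - \left(\frac{22}{31} + 43 B V\right) = \left(\left(V^{2} - B\right) - 18\right) - \left(\frac{22}{31} + 43 B V\right) = \left(-18 + V^{2} - B\right) - \left(\frac{22}{31} + 43 B V\right) = - \frac{580}{31} + V^{2} - B - 43 B V$)
$\frac{r{\left(27,38 \right)}}{-3422} = \frac{- \frac{580}{31} + 38^{2} - 27 - 1161 \cdot 38}{-3422} = \left(- \frac{580}{31} + 1444 - 27 - 44118\right) \left(- \frac{1}{3422}\right) = \left(- \frac{1324311}{31}\right) \left(- \frac{1}{3422}\right) = \frac{1324311}{106082}$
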